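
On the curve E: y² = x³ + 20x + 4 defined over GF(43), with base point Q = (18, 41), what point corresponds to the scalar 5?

Double-and-add on 5 = (101)₂. Start with Q = (18, 41) for the leading 1-bit.
double: tangent at (18, 41): λ = (3·18² + 20)/(2·41) ≡ 3/39. 39⁻¹ ≡ 32 (mod 43) since 39·32 = 1248 ≡ 1, so λ ≡ 3·32 ≡ 10.
  x = λ² - 18 - 18 = 100 - 36 ≡ 21; y = λ·(18 - 21) - 41 ≡ 15. → (21, 15)
double: tangent at (21, 15): λ = (3·21² + 20)/(2·15) ≡ 10/30. 30⁻¹ ≡ 33 (mod 43), so λ ≡ 10·33 ≡ 29.
  x = λ² - 21 - 21 = 841 - 42 ≡ 25; y = λ·(21 - 25) - 15 ≡ 41. → (25, 41)
add Q: (25, 41) + (18, 41). λ = (41 - 41)/(18 - 25) ≡ 0/36 mod 43. 36⁻¹ ≡ 6 (mod 43), so λ ≡ 0.
  x = λ² - 25 - 18 = 0 - 43 ≡ 0; y = λ·(25 - 0) - 41 ≡ 2. → (0, 2)

(0, 2)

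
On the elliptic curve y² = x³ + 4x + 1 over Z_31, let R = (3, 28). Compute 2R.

(25, 3)

tangent at (3, 28): λ = (3·3² + 4)/(2·28) ≡ 0/25. 25⁻¹ ≡ 5 (mod 31) since 25·5 = 125 ≡ 1, so λ ≡ 0·5 ≡ 0.
  x = λ² - 3 - 3 = 0 - 6 ≡ 25; y = λ·(3 - 25) - 28 ≡ 3. → (25, 3)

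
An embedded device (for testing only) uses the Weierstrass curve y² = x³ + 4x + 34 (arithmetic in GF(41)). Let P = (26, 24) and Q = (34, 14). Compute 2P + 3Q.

(20, 18)

First 2P:
Repeated addition: build up to 2P.
2P: tangent at (26, 24): λ = (3·26² + 4)/(2·24) ≡ 23/7. 7⁻¹ ≡ 6 (mod 41) since 7·6 = 42 ≡ 1, so λ ≡ 23·6 ≡ 15.
  x = λ² - 26 - 26 = 225 - 52 ≡ 9; y = λ·(26 - 9) - 24 ≡ 26. → (9, 26)
2P = (9, 26).
Next 3Q:
Repeated addition: build up to 3Q.
2Q: tangent at (34, 14): λ = (3·34² + 4)/(2·14) ≡ 28/28. 28⁻¹ ≡ 22 (mod 41) since 28·22 = 616 ≡ 1, so λ ≡ 28·22 ≡ 1.
  x = λ² - 34 - 34 = 1 - 68 ≡ 15; y = λ·(34 - 15) - 14 ≡ 5. → (15, 5)
3Q: (15, 5) + (34, 14). λ = (14 - 5)/(34 - 15) ≡ 9/19 mod 41. 19⁻¹ ≡ 13 (mod 41) since 19·13 = 247 ≡ 1, so λ ≡ 35.
  x = λ² - 15 - 34 = 1225 - 49 ≡ 28; y = λ·(15 - 28) - 5 ≡ 32. → (28, 32)
3Q = (28, 32).
Finally 2P + 3Q:
(9, 26) + (28, 32). λ = (32 - 26)/(28 - 9) ≡ 6/19 mod 41. 19⁻¹ ≡ 13 (mod 41) since 19·13 = 247 ≡ 1, so λ ≡ 37.
  x = λ² - 9 - 28 = 1369 - 37 ≡ 20; y = λ·(9 - 20) - 26 ≡ 18. → (20, 18)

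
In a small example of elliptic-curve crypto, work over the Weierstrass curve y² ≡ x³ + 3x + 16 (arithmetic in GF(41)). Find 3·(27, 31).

(18, 11)

Write Q = (27, 31).
Repeated addition: build up to 3Q.
2Q: tangent at (27, 31): λ = (3·27² + 3)/(2·31) ≡ 17/21. 21⁻¹ ≡ 2 (mod 41) since 21·2 = 42 ≡ 1, so λ ≡ 17·2 ≡ 34.
  x = λ² - 27 - 27 = 1156 - 54 ≡ 36; y = λ·(27 - 36) - 31 ≡ 32. → (36, 32)
3Q: (36, 32) + (27, 31). λ = (31 - 32)/(27 - 36) ≡ 40/32 mod 41. 32⁻¹ ≡ 9 (mod 41) since 32·9 = 288 ≡ 1, so λ ≡ 32.
  x = λ² - 36 - 27 = 1024 - 63 ≡ 18; y = λ·(36 - 18) - 32 ≡ 11. → (18, 11)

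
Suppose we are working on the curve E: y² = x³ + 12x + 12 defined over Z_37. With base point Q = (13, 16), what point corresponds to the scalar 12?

Repeated addition: build up to 12Q.
2Q: tangent at (13, 16): λ = (3·13² + 12)/(2·16) ≡ 1/32. 32⁻¹ ≡ 22 (mod 37) since 32·22 = 704 ≡ 1, so λ ≡ 1·22 ≡ 22.
  x = λ² - 13 - 13 = 484 - 26 ≡ 14; y = λ·(13 - 14) - 16 ≡ 36. → (14, 36)
3Q: (14, 36) + (13, 16). λ = (16 - 36)/(13 - 14) ≡ 17/36 mod 37. 36⁻¹ ≡ 36 (mod 37), so λ ≡ 20.
  x = λ² - 14 - 13 = 400 - 27 ≡ 3; y = λ·(14 - 3) - 36 ≡ 36. → (3, 36)
4Q: (3, 36) + (13, 16). λ = (16 - 36)/(13 - 3) ≡ 17/10 mod 37. 10⁻¹ ≡ 26 (mod 37), so λ ≡ 35.
  x = λ² - 3 - 13 = 1225 - 16 ≡ 25; y = λ·(3 - 25) - 36 ≡ 8. → (25, 8)
5Q: (25, 8) + (13, 16). λ = (16 - 8)/(13 - 25) ≡ 8/25 mod 37. 25⁻¹ ≡ 3 (mod 37) since 25·3 = 75 ≡ 1, so λ ≡ 24.
  x = λ² - 25 - 13 = 576 - 38 ≡ 20; y = λ·(25 - 20) - 8 ≡ 1. → (20, 1)
6Q: (20, 1) + (13, 16). λ = (16 - 1)/(13 - 20) ≡ 15/30 mod 37. 30⁻¹ ≡ 21 (mod 37), so λ ≡ 19.
  x = λ² - 20 - 13 = 361 - 33 ≡ 32; y = λ·(20 - 32) - 1 ≡ 30. → (32, 30)
7Q: (32, 30) + (13, 16). λ = (16 - 30)/(13 - 32) ≡ 23/18 mod 37. 18⁻¹ ≡ 35 (mod 37), so λ ≡ 28.
  x = λ² - 32 - 13 = 784 - 45 ≡ 36; y = λ·(32 - 36) - 30 ≡ 6. → (36, 6)
8Q: (36, 6) + (13, 16). λ = (16 - 6)/(13 - 36) ≡ 10/14 mod 37. 14⁻¹ ≡ 8 (mod 37), so λ ≡ 6.
  x = λ² - 36 - 13 = 36 - 49 ≡ 24; y = λ·(36 - 24) - 6 ≡ 29. → (24, 29)
9Q: (24, 29) + (13, 16). λ = (16 - 29)/(13 - 24) ≡ 24/26 mod 37. 26⁻¹ ≡ 10 (mod 37), so λ ≡ 18.
  x = λ² - 24 - 13 = 324 - 37 ≡ 28; y = λ·(24 - 28) - 29 ≡ 10. → (28, 10)
10Q: (28, 10) + (13, 16). λ = (16 - 10)/(13 - 28) ≡ 6/22 mod 37. 22⁻¹ ≡ 32 (mod 37) since 22·32 = 704 ≡ 1, so λ ≡ 7.
  x = λ² - 28 - 13 = 49 - 41 ≡ 8; y = λ·(28 - 8) - 10 ≡ 19. → (8, 19)
11Q: (8, 19) + (13, 16). λ = (16 - 19)/(13 - 8) ≡ 34/5 mod 37. 5⁻¹ ≡ 15 (mod 37), so λ ≡ 29.
  x = λ² - 8 - 13 = 841 - 21 ≡ 6; y = λ·(8 - 6) - 19 ≡ 2. → (6, 2)
12Q: (6, 2) + (13, 16). λ = (16 - 2)/(13 - 6) ≡ 14/7 mod 37. 7⁻¹ ≡ 16 (mod 37), so λ ≡ 2.
  x = λ² - 6 - 13 = 4 - 19 ≡ 22; y = λ·(6 - 22) - 2 ≡ 3. → (22, 3)

(22, 3)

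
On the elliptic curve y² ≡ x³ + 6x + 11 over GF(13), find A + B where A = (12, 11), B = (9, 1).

(12, 11) + (9, 1). λ = (1 - 11)/(9 - 12) ≡ 3/10 mod 13. 10⁻¹ ≡ 4 (mod 13) since 10·4 = 40 ≡ 1, so λ ≡ 12.
  x = λ² - 12 - 9 = 144 - 21 ≡ 6; y = λ·(12 - 6) - 11 ≡ 9. → (6, 9)

(6, 9)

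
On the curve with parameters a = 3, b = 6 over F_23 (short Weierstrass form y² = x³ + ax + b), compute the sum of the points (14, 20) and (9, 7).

(4, 6)

(14, 20) + (9, 7). λ = (7 - 20)/(9 - 14) ≡ 10/18 mod 23. 18⁻¹ ≡ 9 (mod 23) since 18·9 = 162 ≡ 1, so λ ≡ 21.
  x = λ² - 14 - 9 = 441 - 23 ≡ 4; y = λ·(14 - 4) - 20 ≡ 6. → (4, 6)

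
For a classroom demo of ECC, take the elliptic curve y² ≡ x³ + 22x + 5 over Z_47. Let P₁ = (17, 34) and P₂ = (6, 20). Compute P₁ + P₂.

(33, 14)

(17, 34) + (6, 20). λ = (20 - 34)/(6 - 17) ≡ 33/36 mod 47. 36⁻¹ ≡ 17 (mod 47) since 36·17 = 612 ≡ 1, so λ ≡ 44.
  x = λ² - 17 - 6 = 1936 - 23 ≡ 33; y = λ·(17 - 33) - 34 ≡ 14. → (33, 14)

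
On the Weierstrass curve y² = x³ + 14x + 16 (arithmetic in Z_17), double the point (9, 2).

tangent at (9, 2): λ = (3·9² + 14)/(2·2) ≡ 2/4. 4⁻¹ ≡ 13 (mod 17) since 4·13 = 52 ≡ 1, so λ ≡ 2·13 ≡ 9.
  x = λ² - 9 - 9 = 81 - 18 ≡ 12; y = λ·(9 - 12) - 2 ≡ 5. → (12, 5)

(12, 5)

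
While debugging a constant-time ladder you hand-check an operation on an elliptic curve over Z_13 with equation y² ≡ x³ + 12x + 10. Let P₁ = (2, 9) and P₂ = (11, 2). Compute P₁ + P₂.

(12, 6)

(2, 9) + (11, 2). λ = (2 - 9)/(11 - 2) ≡ 6/9 mod 13. 9⁻¹ ≡ 3 (mod 13), so λ ≡ 5.
  x = λ² - 2 - 11 = 25 - 13 ≡ 12; y = λ·(2 - 12) - 9 ≡ 6. → (12, 6)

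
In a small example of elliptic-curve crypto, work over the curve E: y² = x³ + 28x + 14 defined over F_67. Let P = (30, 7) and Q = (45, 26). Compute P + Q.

(21, 58)

(30, 7) + (45, 26). λ = (26 - 7)/(45 - 30) ≡ 19/15 mod 67. 15⁻¹ ≡ 9 (mod 67), so λ ≡ 37.
  x = λ² - 30 - 45 = 1369 - 75 ≡ 21; y = λ·(30 - 21) - 7 ≡ 58. → (21, 58)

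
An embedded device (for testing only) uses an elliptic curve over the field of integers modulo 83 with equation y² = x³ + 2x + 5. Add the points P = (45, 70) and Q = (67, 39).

(15, 16)

(45, 70) + (67, 39). λ = (39 - 70)/(67 - 45) ≡ 52/22 mod 83. 22⁻¹ ≡ 34 (mod 83), so λ ≡ 25.
  x = λ² - 45 - 67 = 625 - 112 ≡ 15; y = λ·(45 - 15) - 70 ≡ 16. → (15, 16)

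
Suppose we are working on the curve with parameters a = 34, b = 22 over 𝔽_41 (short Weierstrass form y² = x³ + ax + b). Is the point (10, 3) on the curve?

yes

y² = 3² ≡ 9; x³ + 34x + 22 = 1362 ≡ 9 (mod 41). 9 = 9.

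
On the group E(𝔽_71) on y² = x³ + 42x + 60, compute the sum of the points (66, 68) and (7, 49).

(66, 68) + (7, 49). λ = (49 - 68)/(7 - 66) ≡ 52/12 mod 71. 12⁻¹ ≡ 6 (mod 71), so λ ≡ 28.
  x = λ² - 66 - 7 = 784 - 73 ≡ 1; y = λ·(66 - 1) - 68 ≡ 48. → (1, 48)

(1, 48)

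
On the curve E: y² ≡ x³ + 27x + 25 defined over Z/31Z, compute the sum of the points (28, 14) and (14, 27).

(9, 6)

(28, 14) + (14, 27). λ = (27 - 14)/(14 - 28) ≡ 13/17 mod 31. 17⁻¹ ≡ 11 (mod 31), so λ ≡ 19.
  x = λ² - 28 - 14 = 361 - 42 ≡ 9; y = λ·(28 - 9) - 14 ≡ 6. → (9, 6)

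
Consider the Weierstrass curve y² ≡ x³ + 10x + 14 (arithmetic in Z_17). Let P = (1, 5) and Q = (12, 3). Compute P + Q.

(6, 16)

(1, 5) + (12, 3). λ = (3 - 5)/(12 - 1) ≡ 15/11 mod 17. 11⁻¹ ≡ 14 (mod 17) since 11·14 = 154 ≡ 1, so λ ≡ 6.
  x = λ² - 1 - 12 = 36 - 13 ≡ 6; y = λ·(1 - 6) - 5 ≡ 16. → (6, 16)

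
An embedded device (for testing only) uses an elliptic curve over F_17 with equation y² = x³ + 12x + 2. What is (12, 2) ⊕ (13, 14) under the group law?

(0, 6)

(12, 2) + (13, 14). λ = (14 - 2)/(13 - 12) ≡ 12/1 mod 17. 1⁻¹ ≡ 1 (mod 17), so λ ≡ 12.
  x = λ² - 12 - 13 = 144 - 25 ≡ 0; y = λ·(12 - 0) - 2 ≡ 6. → (0, 6)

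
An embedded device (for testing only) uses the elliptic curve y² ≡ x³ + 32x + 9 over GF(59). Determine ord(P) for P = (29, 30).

9

2P: tangent at (29, 30): λ = (3·29² + 32)/(2·30) ≡ 18/1. 1⁻¹ ≡ 1 (mod 59), so λ ≡ 18·1 ≡ 18.
  x = λ² - 29 - 29 = 324 - 58 ≡ 30; y = λ·(29 - 30) - 30 ≡ 11. → (30, 11)
3P: (30, 11) + (29, 30). λ = (30 - 11)/(29 - 30) ≡ 19/58 mod 59. 58⁻¹ ≡ 58 (mod 59), so λ ≡ 40.
  x = λ² - 30 - 29 = 1600 - 59 ≡ 7; y = λ·(30 - 7) - 11 ≡ 24. → (7, 24)
4P: (7, 24) + (29, 30). λ = (30 - 24)/(29 - 7) ≡ 6/22 mod 59. 22⁻¹ ≡ 51 (mod 59), so λ ≡ 11.
  x = λ² - 7 - 29 = 121 - 36 ≡ 26; y = λ·(7 - 26) - 24 ≡ 3. → (26, 3)
5P: (26, 3) + (29, 30). λ = (30 - 3)/(29 - 26) ≡ 27/3 mod 59. 3⁻¹ ≡ 20 (mod 59) since 3·20 = 60 ≡ 1, so λ ≡ 9.
  x = λ² - 26 - 29 = 81 - 55 ≡ 26; y = λ·(26 - 26) - 3 ≡ 56. → (26, 56)
6P: (26, 56) + (29, 30). λ = (30 - 56)/(29 - 26) ≡ 33/3 mod 59. 3⁻¹ ≡ 20 (mod 59) since 3·20 = 60 ≡ 1, so λ ≡ 11.
  x = λ² - 26 - 29 = 121 - 55 ≡ 7; y = λ·(26 - 7) - 56 ≡ 35. → (7, 35)
7P: (7, 35) + (29, 30). λ = (30 - 35)/(29 - 7) ≡ 54/22 mod 59. 22⁻¹ ≡ 51 (mod 59), so λ ≡ 40.
  x = λ² - 7 - 29 = 1600 - 36 ≡ 30; y = λ·(7 - 30) - 35 ≡ 48. → (30, 48)
8P: (30, 48) + (29, 30). λ = (30 - 48)/(29 - 30) ≡ 41/58 mod 59. 58⁻¹ ≡ 58 (mod 59), so λ ≡ 18.
  x = λ² - 30 - 29 = 324 - 59 ≡ 29; y = λ·(30 - 29) - 48 ≡ 29. → (29, 29)
9P: (29, 29) + (29, 30): same x and y₁ ≡ -y₂, so the sum is O.
9P = O, so the order is 9.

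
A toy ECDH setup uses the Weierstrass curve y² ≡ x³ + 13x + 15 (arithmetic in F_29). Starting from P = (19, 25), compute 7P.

(19, 4)

Double-and-add on 7 = (111)₂. Start with P = (19, 25) for the leading 1-bit.
double: tangent at (19, 25): λ = (3·19² + 13)/(2·25) ≡ 23/21. 21⁻¹ ≡ 18 (mod 29), so λ ≡ 23·18 ≡ 8.
  x = λ² - 19 - 19 = 64 - 38 ≡ 26; y = λ·(19 - 26) - 25 ≡ 6. → (26, 6)
add P: (26, 6) + (19, 25). λ = (25 - 6)/(19 - 26) ≡ 19/22 mod 29. 22⁻¹ ≡ 4 (mod 29), so λ ≡ 18.
  x = λ² - 26 - 19 = 324 - 45 ≡ 18; y = λ·(26 - 18) - 6 ≡ 22. → (18, 22)
double: tangent at (18, 22): λ = (3·18² + 13)/(2·22) ≡ 28/15. 15⁻¹ ≡ 2 (mod 29) since 15·2 = 30 ≡ 1, so λ ≡ 28·2 ≡ 27.
  x = λ² - 18 - 18 = 729 - 36 ≡ 26; y = λ·(18 - 26) - 22 ≡ 23. → (26, 23)
add P: (26, 23) + (19, 25). λ = (25 - 23)/(19 - 26) ≡ 2/22 mod 29. 22⁻¹ ≡ 4 (mod 29), so λ ≡ 8.
  x = λ² - 26 - 19 = 64 - 45 ≡ 19; y = λ·(26 - 19) - 23 ≡ 4. → (19, 4)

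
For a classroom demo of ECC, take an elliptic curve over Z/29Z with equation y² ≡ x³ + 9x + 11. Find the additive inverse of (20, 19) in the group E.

(20, 10)

-(20, 19) = (20, -19 mod 29) = (20, 10).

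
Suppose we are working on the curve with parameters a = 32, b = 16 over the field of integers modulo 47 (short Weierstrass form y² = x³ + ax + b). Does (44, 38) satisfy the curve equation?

y² = 38² ≡ 34; x³ + 32x + 16 = 86608 ≡ 34 (mod 47). 34 = 34.

yes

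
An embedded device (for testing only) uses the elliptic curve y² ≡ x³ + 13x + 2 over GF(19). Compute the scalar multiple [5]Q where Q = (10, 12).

(17, 5)

Repeated addition: build up to 5Q.
2Q: tangent at (10, 12): λ = (3·10² + 13)/(2·12) ≡ 9/5. 5⁻¹ ≡ 4 (mod 19), so λ ≡ 9·4 ≡ 17.
  x = λ² - 10 - 10 = 289 - 20 ≡ 3; y = λ·(10 - 3) - 12 ≡ 12. → (3, 12)
3Q: (3, 12) + (10, 12). λ = (12 - 12)/(10 - 3) ≡ 0/7 mod 19. 7⁻¹ ≡ 11 (mod 19), so λ ≡ 0.
  x = λ² - 3 - 10 = 0 - 13 ≡ 6; y = λ·(3 - 6) - 12 ≡ 7. → (6, 7)
4Q: (6, 7) + (10, 12). λ = (12 - 7)/(10 - 6) ≡ 5/4 mod 19. 4⁻¹ ≡ 5 (mod 19) since 4·5 = 20 ≡ 1, so λ ≡ 6.
  x = λ² - 6 - 10 = 36 - 16 ≡ 1; y = λ·(6 - 1) - 7 ≡ 4. → (1, 4)
5Q: (1, 4) + (10, 12). λ = (12 - 4)/(10 - 1) ≡ 8/9 mod 19. 9⁻¹ ≡ 17 (mod 19) since 9·17 = 153 ≡ 1, so λ ≡ 3.
  x = λ² - 1 - 10 = 9 - 11 ≡ 17; y = λ·(1 - 17) - 4 ≡ 5. → (17, 5)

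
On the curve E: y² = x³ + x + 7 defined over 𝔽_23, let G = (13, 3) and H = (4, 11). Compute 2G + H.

(16, 5)

First 2G:
Repeated addition: build up to 2G.
2G: tangent at (13, 3): λ = (3·13² + 1)/(2·3) ≡ 2/6. 6⁻¹ ≡ 4 (mod 23), so λ ≡ 2·4 ≡ 8.
  x = λ² - 13 - 13 = 64 - 26 ≡ 15; y = λ·(13 - 15) - 3 ≡ 4. → (15, 4)
2G = (15, 4).
Finally 2G + H:
(15, 4) + (4, 11). λ = (11 - 4)/(4 - 15) ≡ 7/12 mod 23. 12⁻¹ ≡ 2 (mod 23), so λ ≡ 14.
  x = λ² - 15 - 4 = 196 - 19 ≡ 16; y = λ·(15 - 16) - 4 ≡ 5. → (16, 5)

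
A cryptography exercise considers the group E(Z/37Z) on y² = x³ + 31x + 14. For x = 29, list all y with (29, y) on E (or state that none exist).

none

x³ + 31x + 14 = 25302 ≡ 31 (mod 37).
31 is a non-residue mod 37; no y exists.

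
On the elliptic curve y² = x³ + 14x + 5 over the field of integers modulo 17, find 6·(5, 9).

Write P = (5, 9).
Repeated addition: build up to 6P.
2P: tangent at (5, 9): λ = (3·5² + 14)/(2·9) ≡ 4/1. 1⁻¹ ≡ 1 (mod 17) since 1·1 = 1 ≡ 1, so λ ≡ 4·1 ≡ 4.
  x = λ² - 5 - 5 = 16 - 10 ≡ 6; y = λ·(5 - 6) - 9 ≡ 4. → (6, 4)
3P: (6, 4) + (5, 9). λ = (9 - 4)/(5 - 6) ≡ 5/16 mod 17. 16⁻¹ ≡ 16 (mod 17) since 16·16 = 256 ≡ 1, so λ ≡ 12.
  x = λ² - 6 - 5 = 144 - 11 ≡ 14; y = λ·(6 - 14) - 4 ≡ 2. → (14, 2)
4P: (14, 2) + (5, 9). λ = (9 - 2)/(5 - 14) ≡ 7/8 mod 17. 8⁻¹ ≡ 15 (mod 17), so λ ≡ 3.
  x = λ² - 14 - 5 = 9 - 19 ≡ 7; y = λ·(14 - 7) - 2 ≡ 2. → (7, 2)
5P: (7, 2) + (5, 9). λ = (9 - 2)/(5 - 7) ≡ 7/15 mod 17. 15⁻¹ ≡ 8 (mod 17), so λ ≡ 5.
  x = λ² - 7 - 5 = 25 - 12 ≡ 13; y = λ·(7 - 13) - 2 ≡ 2. → (13, 2)
6P: (13, 2) + (5, 9). λ = (9 - 2)/(5 - 13) ≡ 7/9 mod 17. 9⁻¹ ≡ 2 (mod 17) since 9·2 = 18 ≡ 1, so λ ≡ 14.
  x = λ² - 13 - 5 = 196 - 18 ≡ 8; y = λ·(13 - 8) - 2 ≡ 0. → (8, 0)

(8, 0)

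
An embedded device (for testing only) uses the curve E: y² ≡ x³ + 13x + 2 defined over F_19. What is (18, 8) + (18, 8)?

(3, 7)

tangent at (18, 8): λ = (3·18² + 13)/(2·8) ≡ 16/16. 16⁻¹ ≡ 6 (mod 19), so λ ≡ 16·6 ≡ 1.
  x = λ² - 18 - 18 = 1 - 36 ≡ 3; y = λ·(18 - 3) - 8 ≡ 7. → (3, 7)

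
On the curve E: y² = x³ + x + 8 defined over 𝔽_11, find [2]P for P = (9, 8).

(9, 3)

tangent at (9, 8): λ = (3·9² + 1)/(2·8) ≡ 2/5. 5⁻¹ ≡ 9 (mod 11), so λ ≡ 2·9 ≡ 7.
  x = λ² - 9 - 9 = 49 - 18 ≡ 9; y = λ·(9 - 9) - 8 ≡ 3. → (9, 3)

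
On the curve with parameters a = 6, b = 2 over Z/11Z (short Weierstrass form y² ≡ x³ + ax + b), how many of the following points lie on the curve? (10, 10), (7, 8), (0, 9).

(10, 10): 10² ≡ 1, rhs ≡ 6 → off.
(7, 8): 8² ≡ 9, rhs ≡ 2 → off.
(0, 9): 9² ≡ 4, rhs ≡ 2 → off.

0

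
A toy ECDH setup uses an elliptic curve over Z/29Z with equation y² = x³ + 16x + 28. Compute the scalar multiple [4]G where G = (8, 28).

Double-and-add on 4 = (100)₂. Start with G = (8, 28) for the leading 1-bit.
double: tangent at (8, 28): λ = (3·8² + 16)/(2·28) ≡ 5/27. 27⁻¹ ≡ 14 (mod 29) since 27·14 = 378 ≡ 1, so λ ≡ 5·14 ≡ 12.
  x = λ² - 8 - 8 = 144 - 16 ≡ 12; y = λ·(8 - 12) - 28 ≡ 11. → (12, 11)
double: tangent at (12, 11): λ = (3·12² + 16)/(2·11) ≡ 13/22. 22⁻¹ ≡ 4 (mod 29), so λ ≡ 13·4 ≡ 23.
  x = λ² - 12 - 12 = 529 - 24 ≡ 12; y = λ·(12 - 12) - 11 ≡ 18. → (12, 18)

(12, 18)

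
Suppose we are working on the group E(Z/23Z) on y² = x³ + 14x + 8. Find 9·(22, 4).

(1, 0)

Write G = (22, 4).
Repeated addition: build up to 9G.
2G: tangent at (22, 4): λ = (3·22² + 14)/(2·4) ≡ 17/8. 8⁻¹ ≡ 3 (mod 23) since 8·3 = 24 ≡ 1, so λ ≡ 17·3 ≡ 5.
  x = λ² - 22 - 22 = 25 - 44 ≡ 4; y = λ·(22 - 4) - 4 ≡ 17. → (4, 17)
3G: (4, 17) + (22, 4). λ = (4 - 17)/(22 - 4) ≡ 10/18 mod 23. 18⁻¹ ≡ 9 (mod 23), so λ ≡ 21.
  x = λ² - 4 - 22 = 441 - 26 ≡ 1; y = λ·(4 - 1) - 17 ≡ 0. → (1, 0)
4G: (1, 0) + (22, 4). λ = (4 - 0)/(22 - 1) ≡ 4/21 mod 23. 21⁻¹ ≡ 11 (mod 23) since 21·11 = 231 ≡ 1, so λ ≡ 21.
  x = λ² - 1 - 22 = 441 - 23 ≡ 4; y = λ·(1 - 4) - 0 ≡ 6. → (4, 6)
5G: (4, 6) + (22, 4). λ = (4 - 6)/(22 - 4) ≡ 21/18 mod 23. 18⁻¹ ≡ 9 (mod 23), so λ ≡ 5.
  x = λ² - 4 - 22 = 25 - 26 ≡ 22; y = λ·(4 - 22) - 6 ≡ 19. → (22, 19)
6G: (22, 19) + (22, 4): same x and y₁ ≡ -y₂, so the sum is O.
7G: O + (22, 4) = (22, 4) (identity).
8G: tangent at (22, 4): λ = (3·22² + 14)/(2·4) ≡ 17/8. 8⁻¹ ≡ 3 (mod 23) since 8·3 = 24 ≡ 1, so λ ≡ 17·3 ≡ 5.
  x = λ² - 22 - 22 = 25 - 44 ≡ 4; y = λ·(22 - 4) - 4 ≡ 17. → (4, 17)
9G: (4, 17) + (22, 4). λ = (4 - 17)/(22 - 4) ≡ 10/18 mod 23. 18⁻¹ ≡ 9 (mod 23), so λ ≡ 21.
  x = λ² - 4 - 22 = 441 - 26 ≡ 1; y = λ·(4 - 1) - 17 ≡ 0. → (1, 0)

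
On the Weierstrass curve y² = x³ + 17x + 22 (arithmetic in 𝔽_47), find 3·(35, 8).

(39, 19)

Write P = (35, 8).
Repeated addition: build up to 3P.
2P: tangent at (35, 8): λ = (3·35² + 17)/(2·8) ≡ 26/16. 16⁻¹ ≡ 3 (mod 47) since 16·3 = 48 ≡ 1, so λ ≡ 26·3 ≡ 31.
  x = λ² - 35 - 35 = 961 - 70 ≡ 45; y = λ·(35 - 45) - 8 ≡ 11. → (45, 11)
3P: (45, 11) + (35, 8). λ = (8 - 11)/(35 - 45) ≡ 44/37 mod 47. 37⁻¹ ≡ 14 (mod 47), so λ ≡ 5.
  x = λ² - 45 - 35 = 25 - 80 ≡ 39; y = λ·(45 - 39) - 11 ≡ 19. → (39, 19)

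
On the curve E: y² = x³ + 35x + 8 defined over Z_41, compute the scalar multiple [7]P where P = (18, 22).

Repeated addition: build up to 7P.
2P: tangent at (18, 22): λ = (3·18² + 35)/(2·22) ≡ 23/3. 3⁻¹ ≡ 14 (mod 41), so λ ≡ 23·14 ≡ 35.
  x = λ² - 18 - 18 = 1225 - 36 ≡ 0; y = λ·(18 - 0) - 22 ≡ 34. → (0, 34)
3P: (0, 34) + (18, 22). λ = (22 - 34)/(18 - 0) ≡ 29/18 mod 41. 18⁻¹ ≡ 16 (mod 41) since 18·16 = 288 ≡ 1, so λ ≡ 13.
  x = λ² - 0 - 18 = 169 - 18 ≡ 28; y = λ·(0 - 28) - 34 ≡ 12. → (28, 12)
4P: (28, 12) + (18, 22). λ = (22 - 12)/(18 - 28) ≡ 10/31 mod 41. 31⁻¹ ≡ 4 (mod 41), so λ ≡ 40.
  x = λ² - 28 - 18 = 1600 - 46 ≡ 37; y = λ·(28 - 37) - 12 ≡ 38. → (37, 38)
5P: (37, 38) + (18, 22). λ = (22 - 38)/(18 - 37) ≡ 25/22 mod 41. 22⁻¹ ≡ 28 (mod 41), so λ ≡ 3.
  x = λ² - 37 - 18 = 9 - 55 ≡ 36; y = λ·(37 - 36) - 38 ≡ 6. → (36, 6)
6P: (36, 6) + (18, 22). λ = (22 - 6)/(18 - 36) ≡ 16/23 mod 41. 23⁻¹ ≡ 25 (mod 41), so λ ≡ 31.
  x = λ² - 36 - 18 = 961 - 54 ≡ 5; y = λ·(36 - 5) - 6 ≡ 12. → (5, 12)
7P: (5, 12) + (18, 22). λ = (22 - 12)/(18 - 5) ≡ 10/13 mod 41. 13⁻¹ ≡ 19 (mod 41) since 13·19 = 247 ≡ 1, so λ ≡ 26.
  x = λ² - 5 - 18 = 676 - 23 ≡ 38; y = λ·(5 - 38) - 12 ≡ 32. → (38, 32)

(38, 32)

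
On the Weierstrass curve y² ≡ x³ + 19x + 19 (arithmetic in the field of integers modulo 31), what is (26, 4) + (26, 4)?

(26, 27)

tangent at (26, 4): λ = (3·26² + 19)/(2·4) ≡ 1/8. 8⁻¹ ≡ 4 (mod 31) since 8·4 = 32 ≡ 1, so λ ≡ 1·4 ≡ 4.
  x = λ² - 26 - 26 = 16 - 52 ≡ 26; y = λ·(26 - 26) - 4 ≡ 27. → (26, 27)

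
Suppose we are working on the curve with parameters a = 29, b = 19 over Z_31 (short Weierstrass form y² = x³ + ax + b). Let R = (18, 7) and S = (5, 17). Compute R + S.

(24, 0)

(18, 7) + (5, 17). λ = (17 - 7)/(5 - 18) ≡ 10/18 mod 31. 18⁻¹ ≡ 19 (mod 31), so λ ≡ 4.
  x = λ² - 18 - 5 = 16 - 23 ≡ 24; y = λ·(18 - 24) - 7 ≡ 0. → (24, 0)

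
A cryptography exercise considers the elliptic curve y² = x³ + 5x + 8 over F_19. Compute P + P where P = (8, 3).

(7, 14)

tangent at (8, 3): λ = (3·8² + 5)/(2·3) ≡ 7/6. 6⁻¹ ≡ 16 (mod 19), so λ ≡ 7·16 ≡ 17.
  x = λ² - 8 - 8 = 289 - 16 ≡ 7; y = λ·(8 - 7) - 3 ≡ 14. → (7, 14)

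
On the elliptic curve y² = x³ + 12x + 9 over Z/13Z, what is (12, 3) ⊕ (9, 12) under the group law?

(1, 3)

(12, 3) + (9, 12). λ = (12 - 3)/(9 - 12) ≡ 9/10 mod 13. 10⁻¹ ≡ 4 (mod 13), so λ ≡ 10.
  x = λ² - 12 - 9 = 100 - 21 ≡ 1; y = λ·(12 - 1) - 3 ≡ 3. → (1, 3)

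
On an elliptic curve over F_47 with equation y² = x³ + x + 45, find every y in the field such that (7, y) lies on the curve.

x³ + 1x + 45 = 395 ≡ 19 (mod 47).
19 is a non-residue mod 47; no y exists.

none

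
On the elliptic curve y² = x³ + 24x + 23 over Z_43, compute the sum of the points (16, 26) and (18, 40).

(16, 26) + (18, 40). λ = (40 - 26)/(18 - 16) ≡ 14/2 mod 43. 2⁻¹ ≡ 22 (mod 43), so λ ≡ 7.
  x = λ² - 16 - 18 = 49 - 34 ≡ 15; y = λ·(16 - 15) - 26 ≡ 24. → (15, 24)

(15, 24)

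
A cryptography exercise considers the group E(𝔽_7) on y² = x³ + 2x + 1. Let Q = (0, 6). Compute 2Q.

(1, 2)

tangent at (0, 6): λ = (3·0² + 2)/(2·6) ≡ 2/5. 5⁻¹ ≡ 3 (mod 7) since 5·3 = 15 ≡ 1, so λ ≡ 2·3 ≡ 6.
  x = λ² - 0 - 0 = 36 - 0 ≡ 1; y = λ·(0 - 1) - 6 ≡ 2. → (1, 2)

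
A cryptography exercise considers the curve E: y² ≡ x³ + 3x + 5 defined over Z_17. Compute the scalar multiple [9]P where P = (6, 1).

(16, 16)

Repeated addition: build up to 9P.
2P: tangent at (6, 1): λ = (3·6² + 3)/(2·1) ≡ 9/2. 2⁻¹ ≡ 9 (mod 17), so λ ≡ 9·9 ≡ 13.
  x = λ² - 6 - 6 = 169 - 12 ≡ 4; y = λ·(6 - 4) - 1 ≡ 8. → (4, 8)
3P: (4, 8) + (6, 1). λ = (1 - 8)/(6 - 4) ≡ 10/2 mod 17. 2⁻¹ ≡ 9 (mod 17), so λ ≡ 5.
  x = λ² - 4 - 6 = 25 - 10 ≡ 15; y = λ·(4 - 15) - 8 ≡ 5. → (15, 5)
4P: (15, 5) + (6, 1). λ = (1 - 5)/(6 - 15) ≡ 13/8 mod 17. 8⁻¹ ≡ 15 (mod 17), so λ ≡ 8.
  x = λ² - 15 - 6 = 64 - 21 ≡ 9; y = λ·(15 - 9) - 5 ≡ 9. → (9, 9)
5P: (9, 9) + (6, 1). λ = (1 - 9)/(6 - 9) ≡ 9/14 mod 17. 14⁻¹ ≡ 11 (mod 17) since 14·11 = 154 ≡ 1, so λ ≡ 14.
  x = λ² - 9 - 6 = 196 - 15 ≡ 11; y = λ·(9 - 11) - 9 ≡ 14. → (11, 14)
6P: (11, 14) + (6, 1). λ = (1 - 14)/(6 - 11) ≡ 4/12 mod 17. 12⁻¹ ≡ 10 (mod 17), so λ ≡ 6.
  x = λ² - 11 - 6 = 36 - 17 ≡ 2; y = λ·(11 - 2) - 14 ≡ 6. → (2, 6)
7P: (2, 6) + (6, 1). λ = (1 - 6)/(6 - 2) ≡ 12/4 mod 17. 4⁻¹ ≡ 13 (mod 17), so λ ≡ 3.
  x = λ² - 2 - 6 = 9 - 8 ≡ 1; y = λ·(2 - 1) - 6 ≡ 14. → (1, 14)
8P: (1, 14) + (6, 1). λ = (1 - 14)/(6 - 1) ≡ 4/5 mod 17. 5⁻¹ ≡ 7 (mod 17), so λ ≡ 11.
  x = λ² - 1 - 6 = 121 - 7 ≡ 12; y = λ·(1 - 12) - 14 ≡ 1. → (12, 1)
9P: (12, 1) + (6, 1). λ = (1 - 1)/(6 - 12) ≡ 0/11 mod 17. 11⁻¹ ≡ 14 (mod 17), so λ ≡ 0.
  x = λ² - 12 - 6 = 0 - 18 ≡ 16; y = λ·(12 - 16) - 1 ≡ 16. → (16, 16)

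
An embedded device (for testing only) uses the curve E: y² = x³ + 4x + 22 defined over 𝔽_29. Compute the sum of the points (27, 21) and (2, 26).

(27, 21) + (2, 26). λ = (26 - 21)/(2 - 27) ≡ 5/4 mod 29. 4⁻¹ ≡ 22 (mod 29) since 4·22 = 88 ≡ 1, so λ ≡ 23.
  x = λ² - 27 - 2 = 529 - 29 ≡ 7; y = λ·(27 - 7) - 21 ≡ 4. → (7, 4)

(7, 4)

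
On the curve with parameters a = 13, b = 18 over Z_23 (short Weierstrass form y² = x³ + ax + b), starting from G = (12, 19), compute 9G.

Repeated addition: build up to 9G.
2G: tangent at (12, 19): λ = (3·12² + 13)/(2·19) ≡ 8/15. 15⁻¹ ≡ 20 (mod 23) since 15·20 = 300 ≡ 1, so λ ≡ 8·20 ≡ 22.
  x = λ² - 12 - 12 = 484 - 24 ≡ 0; y = λ·(12 - 0) - 19 ≡ 15. → (0, 15)
3G: (0, 15) + (12, 19). λ = (19 - 15)/(12 - 0) ≡ 4/12 mod 23. 12⁻¹ ≡ 2 (mod 23) since 12·2 = 24 ≡ 1, so λ ≡ 8.
  x = λ² - 0 - 12 = 64 - 12 ≡ 6; y = λ·(0 - 6) - 15 ≡ 6. → (6, 6)
4G: (6, 6) + (12, 19). λ = (19 - 6)/(12 - 6) ≡ 13/6 mod 23. 6⁻¹ ≡ 4 (mod 23) since 6·4 = 24 ≡ 1, so λ ≡ 6.
  x = λ² - 6 - 12 = 36 - 18 ≡ 18; y = λ·(6 - 18) - 6 ≡ 14. → (18, 14)
5G: (18, 14) + (12, 19). λ = (19 - 14)/(12 - 18) ≡ 5/17 mod 23. 17⁻¹ ≡ 19 (mod 23) since 17·19 = 323 ≡ 1, so λ ≡ 3.
  x = λ² - 18 - 12 = 9 - 30 ≡ 2; y = λ·(18 - 2) - 14 ≡ 11. → (2, 11)
6G: (2, 11) + (12, 19). λ = (19 - 11)/(12 - 2) ≡ 8/10 mod 23. 10⁻¹ ≡ 7 (mod 23), so λ ≡ 10.
  x = λ² - 2 - 12 = 100 - 14 ≡ 17; y = λ·(2 - 17) - 11 ≡ 0. → (17, 0)
7G: (17, 0) + (12, 19). λ = (19 - 0)/(12 - 17) ≡ 19/18 mod 23. 18⁻¹ ≡ 9 (mod 23), so λ ≡ 10.
  x = λ² - 17 - 12 = 100 - 29 ≡ 2; y = λ·(17 - 2) - 0 ≡ 12. → (2, 12)
8G: (2, 12) + (12, 19). λ = (19 - 12)/(12 - 2) ≡ 7/10 mod 23. 10⁻¹ ≡ 7 (mod 23) since 10·7 = 70 ≡ 1, so λ ≡ 3.
  x = λ² - 2 - 12 = 9 - 14 ≡ 18; y = λ·(2 - 18) - 12 ≡ 9. → (18, 9)
9G: (18, 9) + (12, 19). λ = (19 - 9)/(12 - 18) ≡ 10/17 mod 23. 17⁻¹ ≡ 19 (mod 23) since 17·19 = 323 ≡ 1, so λ ≡ 6.
  x = λ² - 18 - 12 = 36 - 30 ≡ 6; y = λ·(18 - 6) - 9 ≡ 17. → (6, 17)

(6, 17)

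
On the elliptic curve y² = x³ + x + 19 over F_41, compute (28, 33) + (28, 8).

The two points share x = 28 and their y-coordinates satisfy 33 + 8 ≡ 0 (mod 41), so they are inverses. Their sum is O.

O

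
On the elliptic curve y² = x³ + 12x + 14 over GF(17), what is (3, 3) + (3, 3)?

(15, 4)

tangent at (3, 3): λ = (3·3² + 12)/(2·3) ≡ 5/6. 6⁻¹ ≡ 3 (mod 17), so λ ≡ 5·3 ≡ 15.
  x = λ² - 3 - 3 = 225 - 6 ≡ 15; y = λ·(3 - 15) - 3 ≡ 4. → (15, 4)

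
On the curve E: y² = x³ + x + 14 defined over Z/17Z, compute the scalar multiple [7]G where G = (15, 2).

(6, 10)

Double-and-add on 7 = (111)₂. Start with G = (15, 2) for the leading 1-bit.
double: tangent at (15, 2): λ = (3·15² + 1)/(2·2) ≡ 13/4. 4⁻¹ ≡ 13 (mod 17) since 4·13 = 52 ≡ 1, so λ ≡ 13·13 ≡ 16.
  x = λ² - 15 - 15 = 256 - 30 ≡ 5; y = λ·(15 - 5) - 2 ≡ 5. → (5, 5)
add G: (5, 5) + (15, 2). λ = (2 - 5)/(15 - 5) ≡ 14/10 mod 17. 10⁻¹ ≡ 12 (mod 17) since 10·12 = 120 ≡ 1, so λ ≡ 15.
  x = λ² - 5 - 15 = 225 - 20 ≡ 1; y = λ·(5 - 1) - 5 ≡ 4. → (1, 4)
double: tangent at (1, 4): λ = (3·1² + 1)/(2·4) ≡ 4/8. 8⁻¹ ≡ 15 (mod 17), so λ ≡ 4·15 ≡ 9.
  x = λ² - 1 - 1 = 81 - 2 ≡ 11; y = λ·(1 - 11) - 4 ≡ 8. → (11, 8)
add G: (11, 8) + (15, 2). λ = (2 - 8)/(15 - 11) ≡ 11/4 mod 17. 4⁻¹ ≡ 13 (mod 17) since 4·13 = 52 ≡ 1, so λ ≡ 7.
  x = λ² - 11 - 15 = 49 - 26 ≡ 6; y = λ·(11 - 6) - 8 ≡ 10. → (6, 10)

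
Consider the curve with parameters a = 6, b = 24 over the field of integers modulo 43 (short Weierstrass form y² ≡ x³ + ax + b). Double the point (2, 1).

(34, 12)

tangent at (2, 1): λ = (3·2² + 6)/(2·1) ≡ 18/2. 2⁻¹ ≡ 22 (mod 43) since 2·22 = 44 ≡ 1, so λ ≡ 18·22 ≡ 9.
  x = λ² - 2 - 2 = 81 - 4 ≡ 34; y = λ·(2 - 34) - 1 ≡ 12. → (34, 12)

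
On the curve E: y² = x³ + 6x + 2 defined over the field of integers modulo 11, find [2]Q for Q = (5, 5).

(6, 10)

tangent at (5, 5): λ = (3·5² + 6)/(2·5) ≡ 4/10. 10⁻¹ ≡ 10 (mod 11) since 10·10 = 100 ≡ 1, so λ ≡ 4·10 ≡ 7.
  x = λ² - 5 - 5 = 49 - 10 ≡ 6; y = λ·(5 - 6) - 5 ≡ 10. → (6, 10)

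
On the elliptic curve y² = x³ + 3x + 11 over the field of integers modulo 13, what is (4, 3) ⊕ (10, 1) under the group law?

(2, 5)

(4, 3) + (10, 1). λ = (1 - 3)/(10 - 4) ≡ 11/6 mod 13. 6⁻¹ ≡ 11 (mod 13), so λ ≡ 4.
  x = λ² - 4 - 10 = 16 - 14 ≡ 2; y = λ·(4 - 2) - 3 ≡ 5. → (2, 5)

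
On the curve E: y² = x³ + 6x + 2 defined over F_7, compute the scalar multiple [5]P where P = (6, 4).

Repeated addition: build up to 5P.
2P: tangent at (6, 4): λ = (3·6² + 6)/(2·4) ≡ 2/1. 1⁻¹ ≡ 1 (mod 7) since 1·1 = 1 ≡ 1, so λ ≡ 2·1 ≡ 2.
  x = λ² - 6 - 6 = 4 - 12 ≡ 6; y = λ·(6 - 6) - 4 ≡ 3. → (6, 3)
3P: (6, 3) + (6, 4): same x and y₁ ≡ -y₂, so the sum is 𝒪.
4P: 𝒪 + (6, 4) = (6, 4) (identity).
5P: tangent at (6, 4): λ = (3·6² + 6)/(2·4) ≡ 2/1. 1⁻¹ ≡ 1 (mod 7) since 1·1 = 1 ≡ 1, so λ ≡ 2·1 ≡ 2.
  x = λ² - 6 - 6 = 4 - 12 ≡ 6; y = λ·(6 - 6) - 4 ≡ 3. → (6, 3)

(6, 3)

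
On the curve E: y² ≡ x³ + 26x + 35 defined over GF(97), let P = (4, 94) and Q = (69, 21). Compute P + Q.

(67, 26)

(4, 94) + (69, 21). λ = (21 - 94)/(69 - 4) ≡ 24/65 mod 97. 65⁻¹ ≡ 3 (mod 97) since 65·3 = 195 ≡ 1, so λ ≡ 72.
  x = λ² - 4 - 69 = 5184 - 73 ≡ 67; y = λ·(4 - 67) - 94 ≡ 26. → (67, 26)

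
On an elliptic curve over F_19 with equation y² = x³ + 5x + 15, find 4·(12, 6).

(8, 4)

Write G = (12, 6).
Repeated addition: build up to 4G.
2G: tangent at (12, 6): λ = (3·12² + 5)/(2·6) ≡ 0/12. 12⁻¹ ≡ 8 (mod 19) since 12·8 = 96 ≡ 1, so λ ≡ 0·8 ≡ 0.
  x = λ² - 12 - 12 = 0 - 24 ≡ 14; y = λ·(12 - 14) - 6 ≡ 13. → (14, 13)
3G: (14, 13) + (12, 6). λ = (6 - 13)/(12 - 14) ≡ 12/17 mod 19. 17⁻¹ ≡ 9 (mod 19), so λ ≡ 13.
  x = λ² - 14 - 12 = 169 - 26 ≡ 10; y = λ·(14 - 10) - 13 ≡ 1. → (10, 1)
4G: (10, 1) + (12, 6). λ = (6 - 1)/(12 - 10) ≡ 5/2 mod 19. 2⁻¹ ≡ 10 (mod 19) since 2·10 = 20 ≡ 1, so λ ≡ 12.
  x = λ² - 10 - 12 = 144 - 22 ≡ 8; y = λ·(10 - 8) - 1 ≡ 4. → (8, 4)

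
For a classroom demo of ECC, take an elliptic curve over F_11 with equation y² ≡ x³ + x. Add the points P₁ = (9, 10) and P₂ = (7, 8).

(7, 3)

(9, 10) + (7, 8). λ = (8 - 10)/(7 - 9) ≡ 9/9 mod 11. 9⁻¹ ≡ 5 (mod 11), so λ ≡ 1.
  x = λ² - 9 - 7 = 1 - 16 ≡ 7; y = λ·(9 - 7) - 10 ≡ 3. → (7, 3)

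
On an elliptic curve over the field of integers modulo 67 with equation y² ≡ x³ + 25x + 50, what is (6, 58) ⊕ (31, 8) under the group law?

(34, 65)

(6, 58) + (31, 8). λ = (8 - 58)/(31 - 6) ≡ 17/25 mod 67. 25⁻¹ ≡ 59 (mod 67), so λ ≡ 65.
  x = λ² - 6 - 31 = 4225 - 37 ≡ 34; y = λ·(6 - 34) - 58 ≡ 65. → (34, 65)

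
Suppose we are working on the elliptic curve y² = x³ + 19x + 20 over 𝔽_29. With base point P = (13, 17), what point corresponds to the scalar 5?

Repeated addition: build up to 5P.
2P: tangent at (13, 17): λ = (3·13² + 19)/(2·17) ≡ 4/5. 5⁻¹ ≡ 6 (mod 29) since 5·6 = 30 ≡ 1, so λ ≡ 4·6 ≡ 24.
  x = λ² - 13 - 13 = 576 - 26 ≡ 28; y = λ·(13 - 28) - 17 ≡ 0. → (28, 0)
3P: (28, 0) + (13, 17). λ = (17 - 0)/(13 - 28) ≡ 17/14 mod 29. 14⁻¹ ≡ 27 (mod 29), so λ ≡ 24.
  x = λ² - 28 - 13 = 576 - 41 ≡ 13; y = λ·(28 - 13) - 0 ≡ 12. → (13, 12)
4P: (13, 12) + (13, 17): same x and y₁ ≡ -y₂, so the sum is O.
5P: O + (13, 17) = (13, 17) (identity).

(13, 17)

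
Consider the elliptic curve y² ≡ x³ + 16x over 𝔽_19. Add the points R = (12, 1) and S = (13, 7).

(12, 1) + (13, 7). λ = (7 - 1)/(13 - 12) ≡ 6/1 mod 19. 1⁻¹ ≡ 1 (mod 19) since 1·1 = 1 ≡ 1, so λ ≡ 6.
  x = λ² - 12 - 13 = 36 - 25 ≡ 11; y = λ·(12 - 11) - 1 ≡ 5. → (11, 5)

(11, 5)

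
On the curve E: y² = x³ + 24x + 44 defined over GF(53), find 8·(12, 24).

(28, 39)

Write Q = (12, 24).
Double-and-add on 8 = (1000)₂. Start with Q = (12, 24) for the leading 1-bit.
double: tangent at (12, 24): λ = (3·12² + 24)/(2·24) ≡ 32/48. 48⁻¹ ≡ 21 (mod 53) since 48·21 = 1008 ≡ 1, so λ ≡ 32·21 ≡ 36.
  x = λ² - 12 - 12 = 1296 - 24 ≡ 0; y = λ·(12 - 0) - 24 ≡ 37. → (0, 37)
double: tangent at (0, 37): λ = (3·0² + 24)/(2·37) ≡ 24/21. 21⁻¹ ≡ 48 (mod 53), so λ ≡ 24·48 ≡ 39.
  x = λ² - 0 - 0 = 1521 - 0 ≡ 37; y = λ·(0 - 37) - 37 ≡ 4. → (37, 4)
double: tangent at (37, 4): λ = (3·37² + 24)/(2·4) ≡ 50/8. 8⁻¹ ≡ 20 (mod 53), so λ ≡ 50·20 ≡ 46.
  x = λ² - 37 - 37 = 2116 - 74 ≡ 28; y = λ·(37 - 28) - 4 ≡ 39. → (28, 39)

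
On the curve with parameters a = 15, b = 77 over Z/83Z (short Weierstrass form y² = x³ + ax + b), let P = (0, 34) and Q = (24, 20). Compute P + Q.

(53, 73)

(0, 34) + (24, 20). λ = (20 - 34)/(24 - 0) ≡ 69/24 mod 83. 24⁻¹ ≡ 45 (mod 83) since 24·45 = 1080 ≡ 1, so λ ≡ 34.
  x = λ² - 0 - 24 = 1156 - 24 ≡ 53; y = λ·(0 - 53) - 34 ≡ 73. → (53, 73)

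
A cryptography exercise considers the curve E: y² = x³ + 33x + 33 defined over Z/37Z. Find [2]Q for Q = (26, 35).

tangent at (26, 35): λ = (3·26² + 33)/(2·35) ≡ 26/33. 33⁻¹ ≡ 9 (mod 37), so λ ≡ 26·9 ≡ 12.
  x = λ² - 26 - 26 = 144 - 52 ≡ 18; y = λ·(26 - 18) - 35 ≡ 24. → (18, 24)

(18, 24)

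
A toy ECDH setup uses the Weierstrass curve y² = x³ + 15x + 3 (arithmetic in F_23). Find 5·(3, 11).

Write G = (3, 11).
Repeated addition: build up to 5G.
2G: tangent at (3, 11): λ = (3·3² + 15)/(2·11) ≡ 19/22. 22⁻¹ ≡ 22 (mod 23), so λ ≡ 19·22 ≡ 4.
  x = λ² - 3 - 3 = 16 - 6 ≡ 10; y = λ·(3 - 10) - 11 ≡ 7. → (10, 7)
3G: (10, 7) + (3, 11). λ = (11 - 7)/(3 - 10) ≡ 4/16 mod 23. 16⁻¹ ≡ 13 (mod 23) since 16·13 = 208 ≡ 1, so λ ≡ 6.
  x = λ² - 10 - 3 = 36 - 13 ≡ 0; y = λ·(10 - 0) - 7 ≡ 7. → (0, 7)
4G: (0, 7) + (3, 11). λ = (11 - 7)/(3 - 0) ≡ 4/3 mod 23. 3⁻¹ ≡ 8 (mod 23) since 3·8 = 24 ≡ 1, so λ ≡ 9.
  x = λ² - 0 - 3 = 81 - 3 ≡ 9; y = λ·(0 - 9) - 7 ≡ 4. → (9, 4)
5G: (9, 4) + (3, 11). λ = (11 - 4)/(3 - 9) ≡ 7/17 mod 23. 17⁻¹ ≡ 19 (mod 23), so λ ≡ 18.
  x = λ² - 9 - 3 = 324 - 12 ≡ 13; y = λ·(9 - 13) - 4 ≡ 16. → (13, 16)

(13, 16)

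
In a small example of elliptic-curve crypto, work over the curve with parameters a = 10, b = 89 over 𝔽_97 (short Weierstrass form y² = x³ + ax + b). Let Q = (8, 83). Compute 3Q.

(4, 22)

Repeated addition: build up to 3Q.
2Q: tangent at (8, 83): λ = (3·8² + 10)/(2·83) ≡ 8/69. 69⁻¹ ≡ 45 (mod 97) since 69·45 = 3105 ≡ 1, so λ ≡ 8·45 ≡ 69.
  x = λ² - 8 - 8 = 4761 - 16 ≡ 89; y = λ·(8 - 89) - 83 ≡ 51. → (89, 51)
3Q: (89, 51) + (8, 83). λ = (83 - 51)/(8 - 89) ≡ 32/16 mod 97. 16⁻¹ ≡ 91 (mod 97), so λ ≡ 2.
  x = λ² - 89 - 8 = 4 - 97 ≡ 4; y = λ·(89 - 4) - 51 ≡ 22. → (4, 22)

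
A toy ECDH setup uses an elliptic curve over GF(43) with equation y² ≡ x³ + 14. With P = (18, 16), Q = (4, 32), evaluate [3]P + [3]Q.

First 3P:
Repeated addition: build up to 3P.
2P: tangent at (18, 16): λ = (3·18² + 0)/(2·16) ≡ 26/32. 32⁻¹ ≡ 39 (mod 43), so λ ≡ 26·39 ≡ 25.
  x = λ² - 18 - 18 = 625 - 36 ≡ 30; y = λ·(18 - 30) - 16 ≡ 28. → (30, 28)
3P: (30, 28) + (18, 16). λ = (16 - 28)/(18 - 30) ≡ 31/31 mod 43. 31⁻¹ ≡ 25 (mod 43), so λ ≡ 1.
  x = λ² - 30 - 18 = 1 - 48 ≡ 39; y = λ·(30 - 39) - 28 ≡ 6. → (39, 6)
3P = (39, 6).
Next 3Q:
Repeated addition: build up to 3Q.
2Q: tangent at (4, 32): λ = (3·4² + 0)/(2·32) ≡ 5/21. 21⁻¹ ≡ 41 (mod 43), so λ ≡ 5·41 ≡ 33.
  x = λ² - 4 - 4 = 1089 - 8 ≡ 6; y = λ·(4 - 6) - 32 ≡ 31. → (6, 31)
3Q: (6, 31) + (4, 32). λ = (32 - 31)/(4 - 6) ≡ 1/41 mod 43. 41⁻¹ ≡ 21 (mod 43), so λ ≡ 21.
  x = λ² - 6 - 4 = 441 - 10 ≡ 1; y = λ·(6 - 1) - 31 ≡ 31. → (1, 31)
3Q = (1, 31).
Finally 3P + 3Q:
(39, 6) + (1, 31). λ = (31 - 6)/(1 - 39) ≡ 25/5 mod 43. 5⁻¹ ≡ 26 (mod 43), so λ ≡ 5.
  x = λ² - 39 - 1 = 25 - 40 ≡ 28; y = λ·(39 - 28) - 6 ≡ 6. → (28, 6)

(28, 6)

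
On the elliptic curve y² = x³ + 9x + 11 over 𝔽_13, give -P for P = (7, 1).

(7, 12)

-(7, 1) = (7, -1 mod 13) = (7, 12).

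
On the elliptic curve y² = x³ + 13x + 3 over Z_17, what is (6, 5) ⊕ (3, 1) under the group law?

(6, 12)

(6, 5) + (3, 1). λ = (1 - 5)/(3 - 6) ≡ 13/14 mod 17. 14⁻¹ ≡ 11 (mod 17) since 14·11 = 154 ≡ 1, so λ ≡ 7.
  x = λ² - 6 - 3 = 49 - 9 ≡ 6; y = λ·(6 - 6) - 5 ≡ 12. → (6, 12)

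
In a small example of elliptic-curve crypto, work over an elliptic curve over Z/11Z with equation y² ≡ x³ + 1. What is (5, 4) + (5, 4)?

tangent at (5, 4): λ = (3·5² + 0)/(2·4) ≡ 9/8. 8⁻¹ ≡ 7 (mod 11), so λ ≡ 9·7 ≡ 8.
  x = λ² - 5 - 5 = 64 - 10 ≡ 10; y = λ·(5 - 10) - 4 ≡ 0. → (10, 0)

(10, 0)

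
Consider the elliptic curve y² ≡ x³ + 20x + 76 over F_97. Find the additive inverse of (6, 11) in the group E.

(6, 86)

-(6, 11) = (6, -11 mod 97) = (6, 86).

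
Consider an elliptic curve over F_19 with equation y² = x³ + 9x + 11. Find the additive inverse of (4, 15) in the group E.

(4, 4)

-(4, 15) = (4, -15 mod 19) = (4, 4).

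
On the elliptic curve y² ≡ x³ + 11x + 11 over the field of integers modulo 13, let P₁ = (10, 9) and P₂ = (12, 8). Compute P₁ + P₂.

(10, 9) + (12, 8). λ = (8 - 9)/(12 - 10) ≡ 12/2 mod 13. 2⁻¹ ≡ 7 (mod 13), so λ ≡ 6.
  x = λ² - 10 - 12 = 36 - 22 ≡ 1; y = λ·(10 - 1) - 9 ≡ 6. → (1, 6)

(1, 6)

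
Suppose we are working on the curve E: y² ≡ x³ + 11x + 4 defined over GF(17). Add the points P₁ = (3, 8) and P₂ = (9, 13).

(3, 8) + (9, 13). λ = (13 - 8)/(9 - 3) ≡ 5/6 mod 17. 6⁻¹ ≡ 3 (mod 17), so λ ≡ 15.
  x = λ² - 3 - 9 = 225 - 12 ≡ 9; y = λ·(3 - 9) - 8 ≡ 4. → (9, 4)

(9, 4)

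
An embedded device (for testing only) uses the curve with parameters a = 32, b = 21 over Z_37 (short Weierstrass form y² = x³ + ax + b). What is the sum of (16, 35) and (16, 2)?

O

The two points share x = 16 and their y-coordinates satisfy 35 + 2 ≡ 0 (mod 37), so they are inverses. Their sum is O.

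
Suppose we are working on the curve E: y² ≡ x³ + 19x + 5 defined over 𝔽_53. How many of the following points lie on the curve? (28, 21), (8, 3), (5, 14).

1

(28, 21): 21² ≡ 17, rhs ≡ 17 → on.
(8, 3): 3² ≡ 9, rhs ≡ 33 → off.
(5, 14): 14² ≡ 37, rhs ≡ 13 → off.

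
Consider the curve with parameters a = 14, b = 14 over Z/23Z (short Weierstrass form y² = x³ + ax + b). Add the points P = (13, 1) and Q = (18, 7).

(10, 21)

(13, 1) + (18, 7). λ = (7 - 1)/(18 - 13) ≡ 6/5 mod 23. 5⁻¹ ≡ 14 (mod 23), so λ ≡ 15.
  x = λ² - 13 - 18 = 225 - 31 ≡ 10; y = λ·(13 - 10) - 1 ≡ 21. → (10, 21)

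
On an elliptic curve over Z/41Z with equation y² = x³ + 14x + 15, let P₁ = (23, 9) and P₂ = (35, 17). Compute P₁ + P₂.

(29, 28)

(23, 9) + (35, 17). λ = (17 - 9)/(35 - 23) ≡ 8/12 mod 41. 12⁻¹ ≡ 24 (mod 41) since 12·24 = 288 ≡ 1, so λ ≡ 28.
  x = λ² - 23 - 35 = 784 - 58 ≡ 29; y = λ·(23 - 29) - 9 ≡ 28. → (29, 28)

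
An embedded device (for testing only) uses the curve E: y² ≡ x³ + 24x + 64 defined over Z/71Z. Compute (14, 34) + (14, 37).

O

The two points share x = 14 and their y-coordinates satisfy 34 + 37 ≡ 0 (mod 71), so they are inverses. Their sum is the point at infinity.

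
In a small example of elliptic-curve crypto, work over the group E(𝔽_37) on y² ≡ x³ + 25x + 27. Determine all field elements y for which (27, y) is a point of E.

x³ + 25x + 27 = 20385 ≡ 35 (mod 37).
35 is a non-residue mod 37; no y exists.

none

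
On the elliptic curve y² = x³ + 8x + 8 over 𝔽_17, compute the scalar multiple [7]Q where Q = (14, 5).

Double-and-add on 7 = (111)₂. Start with Q = (14, 5) for the leading 1-bit.
double: tangent at (14, 5): λ = (3·14² + 8)/(2·5) ≡ 1/10. 10⁻¹ ≡ 12 (mod 17) since 10·12 = 120 ≡ 1, so λ ≡ 1·12 ≡ 12.
  x = λ² - 14 - 14 = 144 - 28 ≡ 14; y = λ·(14 - 14) - 5 ≡ 12. → (14, 12)
add Q: (14, 12) + (14, 5): same x and y₁ ≡ -y₂, so the sum is O.
double: O + O = O (identity).
add Q: O + (14, 5) = (14, 5) (identity).

(14, 5)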